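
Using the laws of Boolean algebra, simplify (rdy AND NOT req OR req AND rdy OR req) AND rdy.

rdy

(rdy AND NOT req OR req AND rdy OR req) AND rdy
= (rdy OR req) AND rdy   [distribution]
= rdy   [absorption]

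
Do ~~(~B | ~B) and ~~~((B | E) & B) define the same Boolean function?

E1: ~~(~B | ~B)
    = ~~~B
    = ~B
E2: ~~~((B | E) & B)
    = ~((B | E) & B)
    = ~B
Both reduce to ~B, so they are equivalent.

Yes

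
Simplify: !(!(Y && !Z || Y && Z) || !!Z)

!(!(Y && !Z || Y && Z) || !!Z)
= !(!Y || !!Z)   (distribution)
= Y && !Z   (De Morgan)

Y && !Z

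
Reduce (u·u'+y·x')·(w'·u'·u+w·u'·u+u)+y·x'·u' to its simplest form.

(u·u'+y·x')·(w'·u'·u+w·u'·u+u)+y·x'·u'
= (u·u'+y·x')·(u'·u+u)+y·x'·u'   [distribution]
= (u·u'+y·x')·u+y·x'·u'   [complement / identity]
= y·x'·u+y·x'·u'   [complement / identity]
= y·x'   [distribution]

y·x'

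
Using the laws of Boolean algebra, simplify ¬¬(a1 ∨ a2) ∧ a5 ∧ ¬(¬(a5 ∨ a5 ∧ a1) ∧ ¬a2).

(a1 ∨ a2) ∧ a5

¬¬(a1 ∨ a2) ∧ a5 ∧ ¬(¬(a5 ∨ a5 ∧ a1) ∧ ¬a2)
= ¬¬(a1 ∨ a2) ∧ a5 ∧ (a5 ∨ a5 ∧ a1 ∨ a2)   [De Morgan]
= ¬¬(a1 ∨ a2) ∧ a5 ∧ (a5 ∨ a2)   [absorption]
= (a1 ∨ a2) ∧ a5 ∧ (a5 ∨ a2)   [double negation]
= (a1 ∨ a2) ∧ a5   [absorption]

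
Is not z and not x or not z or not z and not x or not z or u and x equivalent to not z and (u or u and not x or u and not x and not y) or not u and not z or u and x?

E1: not z and not x or not z or not z and not x or not z or u and x
    = not z and not x or not z or u and x
    = not z or u and x
E2: not z and (u or u and not x or u and not x and not y) or not u and not z or u and x
    = not z and (u or u and not x) or not u and not z or u and x
    = not z and u or not u and not z or u and x
    = not z or u and x
Both reduce to not z or u and x, so they are equivalent.

Yes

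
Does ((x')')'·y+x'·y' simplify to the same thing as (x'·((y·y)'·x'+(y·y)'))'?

E1: ((x')')'·y+x'·y'
    = x'·y+x'·y'   [double negation]
    = x'   [distribution]
E2: (x'·((y·y)'·x'+(y·y)'))'
    = (x'·(y·y)')'   [absorption]
    = x+y·y   [De Morgan]
    = x+y   [idempotence]
These differ: at x=1, y=0, E1 = 0 but E2 = 1.

No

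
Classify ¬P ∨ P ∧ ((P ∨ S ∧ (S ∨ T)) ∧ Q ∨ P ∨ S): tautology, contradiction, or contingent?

tautology

¬P ∨ P ∧ ((P ∨ S ∧ (S ∨ T)) ∧ Q ∨ P ∨ S)
= ¬P ∨ P ∧ ((P ∨ S) ∧ Q ∨ P ∨ S)   [absorption]
= ¬P ∨ P ∧ (P ∨ S)   [absorption]
= ¬P ∨ P   [absorption]
= True   [complement]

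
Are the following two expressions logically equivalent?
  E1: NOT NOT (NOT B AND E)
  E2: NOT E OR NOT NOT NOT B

E1: NOT NOT (NOT B AND E)
    = NOT B AND E   [double negation]
E2: NOT E OR NOT NOT NOT B
    = NOT E OR NOT B   [double negation]
These differ: at B=0, E=0, E1 = 0 but E2 = 1.

No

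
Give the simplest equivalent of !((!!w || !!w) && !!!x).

!((!!w || !!w) && !!!x)
= !(!!w && !!!x)
= !w || !!x
= !w || x

!w || x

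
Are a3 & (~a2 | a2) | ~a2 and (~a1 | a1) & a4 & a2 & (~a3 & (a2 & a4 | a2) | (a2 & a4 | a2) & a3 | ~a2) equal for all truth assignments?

E1: a3 & (~a2 | a2) | ~a2
    = a3 | ~a2   — complement / identity
E2: (~a1 | a1) & a4 & a2 & (~a3 & (a2 & a4 | a2) | (a2 & a4 | a2) & a3 | ~a2)
    = (~a1 | a1) & a4 & a2 & (a2 & a4 | a2 | ~a2)   — distribution
    = (~a1 | a1) & a4 & a2 & (a2 | ~a2)   — absorption
    = a4 & a2 & (a2 | ~a2)   — complement / identity
    = a4 & a2   — complement / identity
These differ: at a1=0, a2=0, a3=0, a4=0, E1 = 1 but E2 = 0.

No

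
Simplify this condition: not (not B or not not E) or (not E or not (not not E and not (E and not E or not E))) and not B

not E

not (not B or not not E) or (not E or not (not not E and not (E and not E or not E))) and not B
= not (not B or not not E) or (not E or not E or E and not E or not E) and not B
= not (not B or not not E) or (not E or not E or not E) and not B
= B and not E or (not E or not E or not E) and not B
= B and not E or (not E or not E) and not B
= B and not E or not E and not B
= not E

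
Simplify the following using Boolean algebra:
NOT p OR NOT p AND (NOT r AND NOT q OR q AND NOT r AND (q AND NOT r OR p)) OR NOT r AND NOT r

NOT p OR NOT r

NOT p OR NOT p AND (NOT r AND NOT q OR q AND NOT r AND (q AND NOT r OR p)) OR NOT r AND NOT r
= NOT p OR NOT p AND (NOT r AND NOT q OR q AND NOT r) OR NOT r AND NOT r   [absorption]
= NOT p OR NOT p AND NOT r OR NOT r AND NOT r   [distribution]
= NOT p OR NOT r AND NOT r   [absorption]
= NOT p OR NOT r   [idempotence]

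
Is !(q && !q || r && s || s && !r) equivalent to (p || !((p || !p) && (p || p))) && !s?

E1: !(q && !q || r && s || s && !r)
    = !(q && !q || s)   — distribution
    = !s   — complement / identity
E2: (p || !((p || !p) && (p || p))) && !s
    = (p || !(p || !p && p)) && !s   — distribution
    = (p || !p) && !s   — complement / identity
    = !s   — complement / identity
Both reduce to !s, so they are equivalent.

Yes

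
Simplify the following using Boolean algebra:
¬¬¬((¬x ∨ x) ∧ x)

¬x

¬¬¬((¬x ∨ x) ∧ x)
= ¬((¬x ∨ x) ∧ x)   (double negation)
= ¬x   (complement / identity)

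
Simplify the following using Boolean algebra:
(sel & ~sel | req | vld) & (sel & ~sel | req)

(sel & ~sel | req | vld) & (sel & ~sel | req)
= sel & ~sel | req
= req

req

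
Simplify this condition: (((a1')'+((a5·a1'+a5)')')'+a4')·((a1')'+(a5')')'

a1'·a5'

(((a1')'+((a5·a1'+a5)')')'+a4')·((a1')'+(a5')')'
= (((a1')'+(a5')')'+a4')·((a1')'+(a5')')'
= ((a1')'+(a5')')'
= a1'·a5'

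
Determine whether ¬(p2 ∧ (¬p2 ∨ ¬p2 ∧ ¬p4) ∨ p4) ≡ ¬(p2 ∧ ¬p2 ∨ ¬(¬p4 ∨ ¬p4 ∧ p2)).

Yes

E1: ¬(p2 ∧ (¬p2 ∨ ¬p2 ∧ ¬p4) ∨ p4)
    = ¬(p2 ∧ ¬p2 ∨ p4)   — absorption
    = ¬p4   — complement / identity
E2: ¬(p2 ∧ ¬p2 ∨ ¬(¬p4 ∨ ¬p4 ∧ p2))
    = ¬(p2 ∧ ¬p2 ∨ ¬¬p4)   — absorption
    = ¬¬¬p4   — complement / identity
    = ¬p4   — double negation
Both reduce to ¬p4, so they are equivalent.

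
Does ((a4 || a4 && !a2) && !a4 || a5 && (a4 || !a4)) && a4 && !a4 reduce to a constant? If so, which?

yes, False

((a4 || a4 && !a2) && !a4 || a5 && (a4 || !a4)) && a4 && !a4
= ((a4 || a4 && !a2) && !a4 || a5) && a4 && !a4   — complement / identity
= (a4 && !a4 || a5) && a4 && !a4   — absorption
= a4 && !a4   — absorption
= false   — complement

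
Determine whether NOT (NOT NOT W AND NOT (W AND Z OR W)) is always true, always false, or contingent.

NOT (NOT NOT W AND NOT (W AND Z OR W))
= NOT W OR W AND Z OR W   [De Morgan]
= NOT W OR W   [absorption]
= TRUE   [complement]

always true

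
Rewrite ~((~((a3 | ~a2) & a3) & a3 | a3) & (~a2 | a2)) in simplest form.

~a3

~((~((a3 | ~a2) & a3) & a3 | a3) & (~a2 | a2))
= ~((~a3 & a3 | a3) & (~a2 | a2))   — absorption
= ~(a3 & (~a2 | a2))   — complement / identity
= ~a3   — complement / identity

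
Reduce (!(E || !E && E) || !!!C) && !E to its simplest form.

!E

(!(E || !E && E) || !!!C) && !E
= (!(E || !E && E) || !C) && !E   (double negation)
= (!E || !C) && !E   (complement / identity)
= !E   (absorption)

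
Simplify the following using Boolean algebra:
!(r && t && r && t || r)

!(r && t && r && t || r)
= !(r && t || r)   (idempotence)
= !r   (absorption)

!r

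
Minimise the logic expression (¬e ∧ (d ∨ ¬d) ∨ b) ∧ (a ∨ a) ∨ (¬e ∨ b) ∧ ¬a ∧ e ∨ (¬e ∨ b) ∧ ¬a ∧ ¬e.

(¬e ∧ (d ∨ ¬d) ∨ b) ∧ (a ∨ a) ∨ (¬e ∨ b) ∧ ¬a ∧ e ∨ (¬e ∨ b) ∧ ¬a ∧ ¬e
= (¬e ∧ (d ∨ ¬d) ∨ b) ∧ a ∨ (¬e ∨ b) ∧ ¬a ∧ e ∨ (¬e ∨ b) ∧ ¬a ∧ ¬e   — idempotence
= (¬e ∧ (d ∨ ¬d) ∨ b) ∧ a ∨ (¬e ∨ b) ∧ ¬a   — distribution
= (¬e ∨ b) ∧ a ∨ (¬e ∨ b) ∧ ¬a   — complement / identity
= ¬e ∨ b   — distribution

¬e ∨ b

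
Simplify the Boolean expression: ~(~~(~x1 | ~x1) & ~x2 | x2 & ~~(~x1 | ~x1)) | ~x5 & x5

~(~~(~x1 | ~x1) & ~x2 | x2 & ~~(~x1 | ~x1)) | ~x5 & x5
= ~(~~(~x1 | ~x1) & ~x2 | x2 & ~~(~x1 | ~x1))   [complement / identity]
= ~~~(~x1 | ~x1)   [distribution]
= ~~(x1 & x1)   [De Morgan]
= ~~x1   [idempotence]
= x1   [double negation]

x1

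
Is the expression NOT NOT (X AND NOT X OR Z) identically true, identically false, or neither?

neither

NOT NOT (X AND NOT X OR Z)
= NOT NOT Z   — complement / identity
= Z   — double negation
This depends on Z, so it is not a constant.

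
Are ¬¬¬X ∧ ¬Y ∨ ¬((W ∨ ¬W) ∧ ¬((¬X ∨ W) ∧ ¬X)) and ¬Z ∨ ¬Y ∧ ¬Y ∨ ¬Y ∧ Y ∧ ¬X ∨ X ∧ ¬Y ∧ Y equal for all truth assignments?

No

E1: ¬¬¬X ∧ ¬Y ∨ ¬((W ∨ ¬W) ∧ ¬((¬X ∨ W) ∧ ¬X))
    = ¬¬¬X ∧ ¬Y ∨ ¬((W ∨ ¬W) ∧ ¬¬X)
    = ¬¬¬X ∧ ¬Y ∨ ¬¬¬X
    = ¬¬¬X
    = ¬X
E2: ¬Z ∨ ¬Y ∧ ¬Y ∨ ¬Y ∧ Y ∧ ¬X ∨ X ∧ ¬Y ∧ Y
    = ¬Z ∨ ¬Y ∧ ¬Y ∨ ¬Y ∧ Y
    = ¬Z ∨ ¬Y
These differ: at W=0, X=1, Y=0, Z=0, E1 = 0 but E2 = 1.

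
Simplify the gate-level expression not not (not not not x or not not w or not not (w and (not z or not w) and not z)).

not x or w

not not (not not not x or not not w or not not (w and (not z or not w) and not z))
= not not (not x or not not w or not not (w and (not z or not w) and not z))
= not x or not not w or not not (w and (not z or not w) and not z)
= not x or w or not not (w and (not z or not w) and not z)
= not x or w or not not (w and not z)
= not x or w or w and not z
= not x or w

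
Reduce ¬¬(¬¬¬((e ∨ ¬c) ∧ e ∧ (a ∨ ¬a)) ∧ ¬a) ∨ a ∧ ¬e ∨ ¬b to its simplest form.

¬¬(¬¬¬((e ∨ ¬c) ∧ e ∧ (a ∨ ¬a)) ∧ ¬a) ∨ a ∧ ¬e ∨ ¬b
= ¬¬(¬¬¬((e ∨ ¬c) ∧ e) ∧ ¬a) ∨ a ∧ ¬e ∨ ¬b
= ¬¬¬((e ∨ ¬c) ∧ e) ∧ ¬a ∨ a ∧ ¬e ∨ ¬b
= ¬¬¬e ∧ ¬a ∨ a ∧ ¬e ∨ ¬b
= ¬e ∧ ¬a ∨ a ∧ ¬e ∨ ¬b
= ¬e ∨ ¬b

¬e ∨ ¬b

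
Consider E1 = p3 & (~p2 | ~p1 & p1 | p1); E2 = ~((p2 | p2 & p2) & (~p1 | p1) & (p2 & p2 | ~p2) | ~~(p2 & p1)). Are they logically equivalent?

No

E1: p3 & (~p2 | ~p1 & p1 | p1)
    = p3 & (~p2 | p1)
E2: ~((p2 | p2 & p2) & (~p1 | p1) & (p2 & p2 | ~p2) | ~~(p2 & p1))
    = ~((p2 | p2 & p2) & (p2 & p2 | ~p2) | ~~(p2 & p1))
    = ~(p2 & p2 | p2 & ~p2 | ~~(p2 & p1))
    = ~(p2 | ~~(p2 & p1))
    = ~(p2 | p2 & p1)
    = ~p2
These differ: at p1=1, p2=0, p3=0, E1 = 0 but E2 = 1.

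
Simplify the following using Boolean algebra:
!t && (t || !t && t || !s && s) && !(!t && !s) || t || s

!t && (t || !t && t || !s && s) && !(!t && !s) || t || s
= !t && (t || !s && s) && !(!t && !s) || t || s   (complement / identity)
= !t && t && !(!t && !s) || t || s   (complement / identity)
= !t && t && (t || s) || t || s   (De Morgan)
= !t && t || t || s   (absorption)
= t || s   (complement / identity)

t || s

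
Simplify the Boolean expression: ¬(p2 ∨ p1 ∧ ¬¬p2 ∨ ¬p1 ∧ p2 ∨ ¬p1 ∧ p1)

¬(p2 ∨ p1 ∧ ¬¬p2 ∨ ¬p1 ∧ p2 ∨ ¬p1 ∧ p1)
= ¬(p2 ∨ p1 ∧ p2 ∨ ¬p1 ∧ p2 ∨ ¬p1 ∧ p1)   — double negation
= ¬(p2 ∨ p1 ∧ p2 ∨ ¬p1 ∧ p2)   — complement / identity
= ¬(p2 ∨ p2)   — distribution
= ¬p2   — idempotence

¬p2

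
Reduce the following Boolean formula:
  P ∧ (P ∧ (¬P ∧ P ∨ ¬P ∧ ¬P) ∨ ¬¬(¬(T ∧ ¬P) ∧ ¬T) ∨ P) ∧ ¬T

P ∧ ¬T

P ∧ (P ∧ (¬P ∧ P ∨ ¬P ∧ ¬P) ∨ ¬¬(¬(T ∧ ¬P) ∧ ¬T) ∨ P) ∧ ¬T
= P ∧ (P ∧ (¬P ∧ P ∨ ¬P ∧ ¬P) ∨ ¬(T ∧ ¬P ∨ T) ∨ P) ∧ ¬T
= P ∧ (P ∧ ¬P ∨ ¬(T ∧ ¬P ∨ T) ∨ P) ∧ ¬T
= P ∧ (P ∧ ¬P ∨ ¬T ∨ P) ∧ ¬T
= P ∧ (¬T ∨ P) ∧ ¬T
= P ∧ ¬T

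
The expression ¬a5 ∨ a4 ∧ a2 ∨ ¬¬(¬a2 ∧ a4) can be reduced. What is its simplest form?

¬a5 ∨ a4

¬a5 ∨ a4 ∧ a2 ∨ ¬¬(¬a2 ∧ a4)
= ¬a5 ∨ a4 ∧ a2 ∨ ¬a2 ∧ a4
= ¬a5 ∨ a4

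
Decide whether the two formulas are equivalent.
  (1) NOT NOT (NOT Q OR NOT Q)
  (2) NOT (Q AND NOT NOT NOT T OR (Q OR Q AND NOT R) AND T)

Yes

E1: NOT NOT (NOT Q OR NOT Q)
    = NOT NOT NOT Q   (idempotence)
    = NOT Q   (double negation)
E2: NOT (Q AND NOT NOT NOT T OR (Q OR Q AND NOT R) AND T)
    = NOT (Q AND NOT T OR (Q OR Q AND NOT R) AND T)   (double negation)
    = NOT (Q AND NOT T OR Q AND T)   (absorption)
    = NOT Q   (distribution)
Both reduce to NOT Q, so they are equivalent.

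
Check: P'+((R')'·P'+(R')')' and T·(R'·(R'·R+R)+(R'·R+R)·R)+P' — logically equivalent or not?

E1: P'+((R')'·P'+(R')')'
    = P'+((R')')'
    = P'+R'
E2: T·(R'·(R'·R+R)+(R'·R+R)·R)+P'
    = T·(R'·R+R)+P'
    = T·R+P'
These differ: at P=1, R=0, T=0, E1 = 1 but E2 = 0.

No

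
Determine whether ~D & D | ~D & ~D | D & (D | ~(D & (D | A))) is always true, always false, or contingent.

~D & D | ~D & ~D | D & (D | ~(D & (D | A)))
= ~D & D | ~D & ~D | D & (D | ~D)   (absorption)
= ~D | D & (D | ~D)   (distribution)
= ~D | D   (complement / identity)
= 1   (complement)

always true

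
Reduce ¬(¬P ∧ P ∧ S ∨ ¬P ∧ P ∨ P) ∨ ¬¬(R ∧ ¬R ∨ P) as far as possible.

¬(¬P ∧ P ∧ S ∨ ¬P ∧ P ∨ P) ∨ ¬¬(R ∧ ¬R ∨ P)
= ¬(¬P ∧ P ∨ P) ∨ ¬¬(R ∧ ¬R ∨ P)   (absorption)
= ¬P ∨ ¬¬(R ∧ ¬R ∨ P)   (complement / identity)
= ¬P ∨ ¬¬P   (complement / identity)
= ¬P ∨ P   (double negation)
= True   (complement)

True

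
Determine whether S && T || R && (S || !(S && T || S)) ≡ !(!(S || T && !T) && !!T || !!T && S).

No

E1: S && T || R && (S || !(S && T || S))
    = S && T || R && (S || !S)   — absorption
    = S && T || R   — complement / identity
E2: !(!(S || T && !T) && !!T || !!T && S)
    = !(!S && !!T || !!T && S)   — complement / identity
    = !!!T   — distribution
    = !T   — double negation
These differ: at R=0, S=0, T=0, E1 = 0 but E2 = 1.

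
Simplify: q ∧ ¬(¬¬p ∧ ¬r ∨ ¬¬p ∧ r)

q ∧ ¬p

q ∧ ¬(¬¬p ∧ ¬r ∨ ¬¬p ∧ r)
= q ∧ ¬¬¬p   (distribution)
= q ∧ ¬p   (double negation)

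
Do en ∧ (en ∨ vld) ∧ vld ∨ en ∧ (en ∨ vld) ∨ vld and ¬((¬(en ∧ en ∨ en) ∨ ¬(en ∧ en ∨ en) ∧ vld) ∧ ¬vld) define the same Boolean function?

Yes

E1: en ∧ (en ∨ vld) ∧ vld ∨ en ∧ (en ∨ vld) ∨ vld
    = en ∧ (en ∨ vld) ∨ vld   — absorption
    = en ∨ vld   — absorption
E2: ¬((¬(en ∧ en ∨ en) ∨ ¬(en ∧ en ∨ en) ∧ vld) ∧ ¬vld)
    = ¬(¬(en ∧ en ∨ en) ∧ ¬vld)   — absorption
    = ¬(¬(en ∨ en) ∧ ¬vld)   — idempotence
    = en ∨ en ∨ vld   — De Morgan
    = en ∨ vld   — idempotence
Both reduce to en ∨ vld, so they are equivalent.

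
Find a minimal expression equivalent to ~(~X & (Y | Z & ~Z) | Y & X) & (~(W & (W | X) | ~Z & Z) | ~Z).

~(~X & (Y | Z & ~Z) | Y & X) & (~(W & (W | X) | ~Z & Z) | ~Z)
= ~(~X & (Y | Z & ~Z) | Y & X) & (~(W | ~Z & Z) | ~Z)
= ~(~X & (Y | Z & ~Z) | Y & X) & (~W | ~Z)
= ~(~X & Y | Y & X) & (~W | ~Z)
= ~Y & (~W | ~Z)

~Y & (~W | ~Z)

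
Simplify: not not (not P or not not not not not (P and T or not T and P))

not not (not P or not not not not not (P and T or not T and P))
= not not (not P or not not not not not P)
= not not (not P or not not not P)
= not not (not P or not P)
= not P or not P
= not P

not P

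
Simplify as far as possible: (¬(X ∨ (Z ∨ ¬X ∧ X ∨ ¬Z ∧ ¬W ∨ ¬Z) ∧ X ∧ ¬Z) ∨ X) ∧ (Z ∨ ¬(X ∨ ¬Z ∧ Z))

(¬(X ∨ (Z ∨ ¬X ∧ X ∨ ¬Z ∧ ¬W ∨ ¬Z) ∧ X ∧ ¬Z) ∨ X) ∧ (Z ∨ ¬(X ∨ ¬Z ∧ Z))
= (¬(X ∨ (Z ∨ ¬Z ∧ ¬W ∨ ¬Z) ∧ X ∧ ¬Z) ∨ X) ∧ (Z ∨ ¬(X ∨ ¬Z ∧ Z))
= (¬(X ∨ (Z ∨ ¬Z ∧ ¬W ∨ ¬Z) ∧ X ∧ ¬Z) ∨ X) ∧ (Z ∨ ¬X)
= (¬(X ∨ (Z ∨ ¬Z) ∧ X ∧ ¬Z) ∨ X) ∧ (Z ∨ ¬X)
= (¬(X ∨ X ∧ ¬Z) ∨ X) ∧ (Z ∨ ¬X)
= (¬X ∨ X) ∧ (Z ∨ ¬X)
= Z ∨ ¬X

Z ∨ ¬X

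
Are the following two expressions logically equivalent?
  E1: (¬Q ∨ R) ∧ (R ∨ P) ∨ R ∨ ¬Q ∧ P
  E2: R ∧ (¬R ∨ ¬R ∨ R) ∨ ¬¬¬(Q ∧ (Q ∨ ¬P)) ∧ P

Yes

E1: (¬Q ∨ R) ∧ (R ∨ P) ∨ R ∨ ¬Q ∧ P
    = R ∨ ¬Q ∧ P ∨ R ∨ ¬Q ∧ P   (distribution)
    = R ∨ ¬Q ∧ P   (idempotence)
E2: R ∧ (¬R ∨ ¬R ∨ R) ∨ ¬¬¬(Q ∧ (Q ∨ ¬P)) ∧ P
    = R ∧ (¬R ∨ ¬R ∨ R) ∨ ¬¬¬Q ∧ P   (absorption)
    = R ∧ (¬R ∨ ¬R ∨ R) ∨ ¬Q ∧ P   (double negation)
    = R ∧ (¬R ∨ R) ∨ ¬Q ∧ P   (idempotence)
    = R ∨ ¬Q ∧ P   (complement / identity)
Both reduce to R ∨ ¬Q ∧ P, so they are equivalent.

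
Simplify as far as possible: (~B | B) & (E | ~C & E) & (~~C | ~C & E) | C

(~B | B) & (E | ~C & E) & (~~C | ~C & E) | C
= (E | ~C & E) & (~~C | ~C & E) | C   — complement / identity
= (E | ~C & E) & (C | ~C & E) | C   — double negation
= E & C | ~C & E | C   — distribution
= E | C   — distribution

E | C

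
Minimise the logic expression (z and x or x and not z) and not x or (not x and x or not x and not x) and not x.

not x

(z and x or x and not z) and not x or (not x and x or not x and not x) and not x
= (z and x or x and not z) and not x or not x and not x
= x and not x or not x and not x
= not x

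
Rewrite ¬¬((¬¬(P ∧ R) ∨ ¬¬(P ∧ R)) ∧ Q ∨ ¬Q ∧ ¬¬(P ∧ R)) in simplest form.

¬¬((¬¬(P ∧ R) ∨ ¬¬(P ∧ R)) ∧ Q ∨ ¬Q ∧ ¬¬(P ∧ R))
= ¬¬(¬¬(P ∧ R) ∧ Q ∨ ¬Q ∧ ¬¬(P ∧ R))
= ¬¬(P ∧ R) ∧ Q ∨ ¬Q ∧ ¬¬(P ∧ R)
= ¬¬(P ∧ R)
= P ∧ R

P ∧ R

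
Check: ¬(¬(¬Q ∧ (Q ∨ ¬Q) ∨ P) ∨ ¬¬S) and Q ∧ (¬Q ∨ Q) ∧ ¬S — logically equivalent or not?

E1: ¬(¬(¬Q ∧ (Q ∨ ¬Q) ∨ P) ∨ ¬¬S)
    = ¬(¬(¬Q ∨ P) ∨ ¬¬S)   [complement / identity]
    = (¬Q ∨ P) ∧ ¬S   [De Morgan]
E2: Q ∧ (¬Q ∨ Q) ∧ ¬S
    = Q ∧ ¬S   [complement / identity]
These differ: at P=1, Q=0, S=0, E1 = 1 but E2 = 0.

No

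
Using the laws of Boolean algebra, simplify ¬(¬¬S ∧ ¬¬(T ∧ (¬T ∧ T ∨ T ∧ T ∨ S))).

¬(¬¬S ∧ ¬¬(T ∧ (¬T ∧ T ∨ T ∧ T ∨ S)))
= ¬(¬¬S ∧ ¬¬(T ∧ (T ∨ S)))   — distribution
= ¬S ∨ ¬(T ∧ (T ∨ S))   — De Morgan
= ¬S ∨ ¬T   — absorption

¬S ∨ ¬T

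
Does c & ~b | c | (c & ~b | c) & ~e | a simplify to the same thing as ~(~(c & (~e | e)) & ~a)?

Yes

E1: c & ~b | c | (c & ~b | c) & ~e | a
    = c & ~b | c | a   [absorption]
    = c | a   [absorption]
E2: ~(~(c & (~e | e)) & ~a)
    = c & (~e | e) | a   [De Morgan]
    = c | a   [complement / identity]
Both reduce to c | a, so they are equivalent.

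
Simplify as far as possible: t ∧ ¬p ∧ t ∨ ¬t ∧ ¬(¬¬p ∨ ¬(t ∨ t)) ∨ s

¬p ∧ t ∨ s

t ∧ ¬p ∧ t ∨ ¬t ∧ ¬(¬¬p ∨ ¬(t ∨ t)) ∨ s
= t ∧ ¬p ∧ t ∨ ¬t ∧ ¬(¬¬p ∨ ¬t) ∨ s   — idempotence
= t ∧ ¬p ∧ t ∨ ¬t ∧ ¬p ∧ t ∨ s   — De Morgan
= ¬p ∧ t ∨ s   — distribution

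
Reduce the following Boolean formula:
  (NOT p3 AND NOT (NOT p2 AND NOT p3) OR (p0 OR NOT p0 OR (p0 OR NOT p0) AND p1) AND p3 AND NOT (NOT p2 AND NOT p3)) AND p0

(NOT p3 AND NOT (NOT p2 AND NOT p3) OR (p0 OR NOT p0 OR (p0 OR NOT p0) AND p1) AND p3 AND NOT (NOT p2 AND NOT p3)) AND p0
= (NOT p3 AND NOT (NOT p2 AND NOT p3) OR (p0 OR NOT p0) AND p3 AND NOT (NOT p2 AND NOT p3)) AND p0
= (NOT p3 AND NOT (NOT p2 AND NOT p3) OR p3 AND NOT (NOT p2 AND NOT p3)) AND p0
= NOT (NOT p2 AND NOT p3) AND p0
= (p2 OR p3) AND p0

(p2 OR p3) AND p0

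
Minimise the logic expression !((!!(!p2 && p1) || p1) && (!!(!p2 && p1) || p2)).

!p1

!((!!(!p2 && p1) || p1) && (!!(!p2 && p1) || p2))
= !(p1 && p2 || !!(!p2 && p1))
= !(p1 && p2 || !p2 && p1)
= !p1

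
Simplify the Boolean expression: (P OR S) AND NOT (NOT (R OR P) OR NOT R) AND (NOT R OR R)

(P OR S) AND R

(P OR S) AND NOT (NOT (R OR P) OR NOT R) AND (NOT R OR R)
= (P OR S) AND (R OR P) AND R AND (NOT R OR R)   (De Morgan)
= (P OR S) AND (R OR P) AND R   (complement / identity)
= (P OR S) AND R   (absorption)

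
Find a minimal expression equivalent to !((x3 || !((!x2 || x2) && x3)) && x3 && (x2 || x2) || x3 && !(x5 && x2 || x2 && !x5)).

!x3

!((x3 || !((!x2 || x2) && x3)) && x3 && (x2 || x2) || x3 && !(x5 && x2 || x2 && !x5))
= !((x3 || !((!x2 || x2) && x3)) && x3 && x2 || x3 && !(x5 && x2 || x2 && !x5))   (idempotence)
= !((x3 || !((!x2 || x2) && x3)) && x3 && x2 || x3 && !x2)   (distribution)
= !((x3 || !x3) && x3 && x2 || x3 && !x2)   (complement / identity)
= !(x3 && x2 || x3 && !x2)   (complement / identity)
= !x3   (distribution)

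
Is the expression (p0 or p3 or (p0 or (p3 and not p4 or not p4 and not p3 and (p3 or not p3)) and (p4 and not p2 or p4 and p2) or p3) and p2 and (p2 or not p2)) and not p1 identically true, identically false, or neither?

neither

(p0 or p3 or (p0 or (p3 and not p4 or not p4 and not p3 and (p3 or not p3)) and (p4 and not p2 or p4 and p2) or p3) and p2 and (p2 or not p2)) and not p1
= (p0 or p3 or (p0 or (p3 and not p4 or not p4 and not p3 and (p3 or not p3)) and p4 or p3) and p2 and (p2 or not p2)) and not p1
= (p0 or p3 or (p0 or (p3 and not p4 or not p4 and not p3 and (p3 or not p3)) and p4 or p3) and p2) and not p1
= (p0 or p3 or (p0 or (p3 and not p4 or not p4 and not p3) and p4 or p3) and p2) and not p1
= (p0 or p3 or (p0 or not p4 and p4 or p3) and p2) and not p1
= (p0 or p3 or (p0 or p3) and p2) and not p1
= (p0 or p3) and not p1
This depends on p0, p1, p3, so it is not a constant.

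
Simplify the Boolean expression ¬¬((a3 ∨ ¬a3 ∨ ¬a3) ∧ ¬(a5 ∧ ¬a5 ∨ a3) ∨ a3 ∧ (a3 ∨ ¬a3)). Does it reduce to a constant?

¬¬((a3 ∨ ¬a3 ∨ ¬a3) ∧ ¬(a5 ∧ ¬a5 ∨ a3) ∨ a3 ∧ (a3 ∨ ¬a3))
= ¬¬((a3 ∨ ¬a3 ∨ ¬a3) ∧ ¬a3 ∨ a3 ∧ (a3 ∨ ¬a3))   — complement / identity
= ¬¬((a3 ∨ ¬a3) ∧ ¬a3 ∨ a3 ∧ (a3 ∨ ¬a3))   — idempotence
= ¬¬(a3 ∨ ¬a3)   — distribution
= a3 ∨ ¬a3   — double negation
= True   — complement

True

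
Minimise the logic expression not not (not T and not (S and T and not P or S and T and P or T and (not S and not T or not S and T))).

not not (not T and not (S and T and not P or S and T and P or T and (not S and not T or not S and T)))
= not not (not T and not (S and T or T and (not S and not T or not S and T)))   [distribution]
= not not (not T and not (S and T or T and not S))   [distribution]
= not not (not T and not T)   [distribution]
= not (T or T)   [De Morgan]
= not T   [idempotence]

not T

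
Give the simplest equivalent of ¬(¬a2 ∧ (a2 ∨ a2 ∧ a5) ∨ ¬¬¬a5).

¬(¬a2 ∧ (a2 ∨ a2 ∧ a5) ∨ ¬¬¬a5)
= ¬(¬a2 ∧ a2 ∨ ¬¬¬a5)   (absorption)
= ¬¬¬¬a5   (complement / identity)
= ¬¬a5   (double negation)
= a5   (double negation)

a5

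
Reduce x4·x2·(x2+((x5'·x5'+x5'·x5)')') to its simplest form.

x4·x2

x4·x2·(x2+((x5'·x5'+x5'·x5)')')
= x4·x2·(x2+((x5')')')   — distribution
= x4·x2·(x2+x5')   — double negation
= x4·x2   — absorption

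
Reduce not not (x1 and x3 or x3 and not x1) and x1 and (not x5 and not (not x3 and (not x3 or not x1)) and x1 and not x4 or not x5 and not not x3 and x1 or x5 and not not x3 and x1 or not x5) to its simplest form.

x3 and x1

not not (x1 and x3 or x3 and not x1) and x1 and (not x5 and not (not x3 and (not x3 or not x1)) and x1 and not x4 or not x5 and not not x3 and x1 or x5 and not not x3 and x1 or not x5)
= not not (x1 and x3 or x3 and not x1) and x1 and (not x5 and not not x3 and x1 and not x4 or not x5 and not not x3 and x1 or x5 and not not x3 and x1 or not x5)   — absorption
= not not (x1 and x3 or x3 and not x1) and x1 and (not x5 and not not x3 and x1 or x5 and not not x3 and x1 or not x5)   — absorption
= not not x3 and x1 and (not x5 and not not x3 and x1 or x5 and not not x3 and x1 or not x5)   — distribution
= not not x3 and x1 and (not not x3 and x1 or not x5)   — distribution
= not not x3 and x1   — absorption
= x3 and x1   — double negation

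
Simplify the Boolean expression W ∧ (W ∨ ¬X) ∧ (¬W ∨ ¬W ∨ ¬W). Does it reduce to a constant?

False

W ∧ (W ∨ ¬X) ∧ (¬W ∨ ¬W ∨ ¬W)
= W ∧ (W ∨ ¬X) ∧ (¬W ∨ ¬W)
= W ∧ (W ∨ ¬X) ∧ ¬W
= W ∧ ¬W
= False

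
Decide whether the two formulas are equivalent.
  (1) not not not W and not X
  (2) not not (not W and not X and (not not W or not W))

Yes

E1: not not not W and not X
    = not W and not X   (double negation)
E2: not not (not W and not X and (not not W or not W))
    = not not (not W and not X and (W or not W))   (double negation)
    = not not (not W and not X)   (complement / identity)
    = not W and not X   (double negation)
Both reduce to not W and not X, so they are equivalent.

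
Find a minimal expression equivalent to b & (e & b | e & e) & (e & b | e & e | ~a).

b & e

b & (e & b | e & e) & (e & b | e & e | ~a)
= b & (e & b | e & e)   — absorption
= b & (e & b | e)   — idempotence
= b & e   — absorption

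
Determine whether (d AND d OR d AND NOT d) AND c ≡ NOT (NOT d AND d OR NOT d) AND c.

E1: (d AND d OR d AND NOT d) AND c
    = d AND c
E2: NOT (NOT d AND d OR NOT d) AND c
    = NOT NOT d AND c
    = d AND c
Both reduce to d AND c, so they are equivalent.

Yes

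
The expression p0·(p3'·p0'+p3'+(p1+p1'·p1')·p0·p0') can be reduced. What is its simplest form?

p0·p3'

p0·(p3'·p0'+p3'+(p1+p1'·p1')·p0·p0')
= p0·(p3'·p0'+p3'+(p1+p1')·p0·p0')   [idempotence]
= p0·(p3'+(p1+p1')·p0·p0')   [absorption]
= p0·(p3'+p0·p0')   [complement / identity]
= p0·p3'   [complement / identity]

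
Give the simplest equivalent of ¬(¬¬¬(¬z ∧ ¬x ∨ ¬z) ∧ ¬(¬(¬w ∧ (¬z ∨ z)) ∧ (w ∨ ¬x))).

¬z ∨ w

¬(¬¬¬(¬z ∧ ¬x ∨ ¬z) ∧ ¬(¬(¬w ∧ (¬z ∨ z)) ∧ (w ∨ ¬x)))
= ¬¬(¬z ∧ ¬x ∨ ¬z) ∨ ¬(¬w ∧ (¬z ∨ z)) ∧ (w ∨ ¬x)   — De Morgan
= ¬¬¬z ∨ ¬(¬w ∧ (¬z ∨ z)) ∧ (w ∨ ¬x)   — absorption
= ¬¬¬z ∨ ¬¬w ∧ (w ∨ ¬x)   — complement / identity
= ¬¬¬z ∨ w ∧ (w ∨ ¬x)   — double negation
= ¬z ∨ w ∧ (w ∨ ¬x)   — double negation
= ¬z ∨ w   — absorption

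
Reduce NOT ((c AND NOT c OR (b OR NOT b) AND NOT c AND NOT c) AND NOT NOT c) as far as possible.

TRUE

NOT ((c AND NOT c OR (b OR NOT b) AND NOT c AND NOT c) AND NOT NOT c)
= NOT ((c AND NOT c OR NOT c AND NOT c) AND NOT NOT c)
= NOT (NOT c AND NOT NOT c)
= c OR NOT c
= TRUE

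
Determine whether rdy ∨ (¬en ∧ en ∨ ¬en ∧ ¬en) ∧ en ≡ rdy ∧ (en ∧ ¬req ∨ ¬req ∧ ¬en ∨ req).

E1: rdy ∨ (¬en ∧ en ∨ ¬en ∧ ¬en) ∧ en
    = rdy ∨ ¬en ∧ en
    = rdy
E2: rdy ∧ (en ∧ ¬req ∨ ¬req ∧ ¬en ∨ req)
    = rdy ∧ (¬req ∨ req)
    = rdy
Both reduce to rdy, so they are equivalent.

Yes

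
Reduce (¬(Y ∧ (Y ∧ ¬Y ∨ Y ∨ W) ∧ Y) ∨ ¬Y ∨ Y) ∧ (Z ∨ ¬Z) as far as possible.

(¬(Y ∧ (Y ∧ ¬Y ∨ Y ∨ W) ∧ Y) ∨ ¬Y ∨ Y) ∧ (Z ∨ ¬Z)
= (¬(Y ∧ (Y ∨ W) ∧ Y) ∨ ¬Y ∨ Y) ∧ (Z ∨ ¬Z)   (complement / identity)
= ¬(Y ∧ (Y ∨ W) ∧ Y) ∨ ¬Y ∨ Y   (complement / identity)
= ¬(Y ∧ Y) ∨ ¬Y ∨ Y   (absorption)
= ¬Y ∨ ¬Y ∨ Y   (idempotence)
= ¬Y ∨ Y   (idempotence)
= True   (complement)

True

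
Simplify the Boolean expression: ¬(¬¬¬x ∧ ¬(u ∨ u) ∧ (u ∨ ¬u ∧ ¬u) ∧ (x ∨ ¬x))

¬(¬¬¬x ∧ ¬(u ∨ u) ∧ (u ∨ ¬u ∧ ¬u) ∧ (x ∨ ¬x))
= ¬(¬¬¬x ∧ ¬(u ∨ u) ∧ (u ∨ ¬u) ∧ (x ∨ ¬x))
= ¬(¬¬¬x ∧ ¬(u ∨ u) ∧ (x ∨ ¬x))
= ¬(¬¬¬x ∧ ¬(u ∨ u))
= ¬¬x ∨ u ∨ u
= x ∨ u ∨ u
= x ∨ u

x ∨ u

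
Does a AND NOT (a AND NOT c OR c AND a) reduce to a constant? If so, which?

a AND NOT (a AND NOT c OR c AND a)
= a AND NOT a   — distribution
= FALSE   — complement

yes, False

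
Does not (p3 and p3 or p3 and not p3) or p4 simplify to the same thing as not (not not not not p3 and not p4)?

Yes

E1: not (p3 and p3 or p3 and not p3) or p4
    = not p3 or p4   — distribution
E2: not (not not not not p3 and not p4)
    = not not not p3 or p4   — De Morgan
    = not p3 or p4   — double negation
Both reduce to not p3 or p4, so they are equivalent.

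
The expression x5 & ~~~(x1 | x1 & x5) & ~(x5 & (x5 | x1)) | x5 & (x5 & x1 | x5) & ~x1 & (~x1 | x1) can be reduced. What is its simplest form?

x5 & ~~~(x1 | x1 & x5) & ~(x5 & (x5 | x1)) | x5 & (x5 & x1 | x5) & ~x1 & (~x1 | x1)
= x5 & ~~~(x1 | x1 & x5) & ~(x5 & (x5 | x1)) | x5 & (x5 & x1 | x5) & ~x1
= x5 & ~~~(x1 | x1 & x5) & ~x5 | x5 & (x5 & x1 | x5) & ~x1
= x5 & ~(x1 | x1 & x5) & ~x5 | x5 & (x5 & x1 | x5) & ~x1
= x5 & ~x1 & ~x5 | x5 & (x5 & x1 | x5) & ~x1
= x5 & ~x1 & ~x5 | x5 & x5 & ~x1
= x5 & ~x1

x5 & ~x1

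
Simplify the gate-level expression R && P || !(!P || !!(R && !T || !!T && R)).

P

R && P || !(!P || !!(R && !T || !!T && R))
= R && P || !(!P || !!(R && !T || T && R))   (double negation)
= R && P || P && !(R && !T || T && R)   (De Morgan)
= R && P || P && !R   (distribution)
= P   (distribution)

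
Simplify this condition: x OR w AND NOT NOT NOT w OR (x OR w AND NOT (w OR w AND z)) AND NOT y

x OR w AND NOT NOT NOT w OR (x OR w AND NOT (w OR w AND z)) AND NOT y
= x OR w AND NOT NOT NOT w OR (x OR w AND NOT w) AND NOT y   [absorption]
= x OR w AND NOT w OR (x OR w AND NOT w) AND NOT y   [double negation]
= x OR w AND NOT w   [absorption]
= x   [complement / identity]

x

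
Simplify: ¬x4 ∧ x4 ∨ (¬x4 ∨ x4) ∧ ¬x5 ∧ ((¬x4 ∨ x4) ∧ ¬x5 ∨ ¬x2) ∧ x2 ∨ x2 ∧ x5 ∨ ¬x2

¬x4 ∧ x4 ∨ (¬x4 ∨ x4) ∧ ¬x5 ∧ ((¬x4 ∨ x4) ∧ ¬x5 ∨ ¬x2) ∧ x2 ∨ x2 ∧ x5 ∨ ¬x2
= ¬x4 ∧ x4 ∨ (¬x4 ∨ x4) ∧ ¬x5 ∧ x2 ∨ x2 ∧ x5 ∨ ¬x2   — absorption
= ¬x4 ∧ x4 ∨ ¬x5 ∧ x2 ∨ x2 ∧ x5 ∨ ¬x2   — complement / identity
= ¬x4 ∧ x4 ∨ x2 ∨ ¬x2   — distribution
= x2 ∨ ¬x2   — complement / identity
= True   — complement

True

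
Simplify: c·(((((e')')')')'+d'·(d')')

c·e'

c·(((((e')')')')'+d'·(d')')
= c·(((e')')'+d'·(d')')   — double negation
= c·(e'+d'·(d')')   — double negation
= c·(e'+d'·d)   — double negation
= c·e'   — complement / identity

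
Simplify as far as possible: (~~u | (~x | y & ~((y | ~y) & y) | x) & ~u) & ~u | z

~u | z

(~~u | (~x | y & ~((y | ~y) & y) | x) & ~u) & ~u | z
= (u | (~x | y & ~((y | ~y) & y) | x) & ~u) & ~u | z   (double negation)
= (u | (~x | y & ~y | x) & ~u) & ~u | z   (complement / identity)
= (u | (~x | x) & ~u) & ~u | z   (complement / identity)
= (u | ~u) & ~u | z   (complement / identity)
= ~u | z   (complement / identity)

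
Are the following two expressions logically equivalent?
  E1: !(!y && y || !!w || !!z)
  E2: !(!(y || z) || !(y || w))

E1: !(!y && y || !!w || !!z)
    = !(!!w || !!z)   (complement / identity)
    = !w && !z   (De Morgan)
E2: !(!(y || z) || !(y || w))
    = (y || z) && (y || w)   (De Morgan)
    = y || z && w   (distribution)
These differ: at w=1, y=1, z=1, E1 = 0 but E2 = 1.

No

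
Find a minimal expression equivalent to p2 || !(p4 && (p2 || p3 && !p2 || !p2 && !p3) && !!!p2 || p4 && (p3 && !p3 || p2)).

p2 || !(p4 && (p2 || p3 && !p2 || !p2 && !p3) && !!!p2 || p4 && (p3 && !p3 || p2))
= p2 || !(p4 && (p2 || !p2) && !!!p2 || p4 && (p3 && !p3 || p2))   [distribution]
= p2 || !(p4 && (p2 || !p2) && !!!p2 || p4 && p2)   [complement / identity]
= p2 || !(p4 && !!!p2 || p4 && p2)   [complement / identity]
= p2 || !(p4 && !p2 || p4 && p2)   [double negation]
= p2 || !p4   [distribution]

p2 || !p4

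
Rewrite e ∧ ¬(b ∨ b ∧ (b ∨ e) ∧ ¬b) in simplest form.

e ∧ ¬(b ∨ b ∧ (b ∨ e) ∧ ¬b)
= e ∧ ¬(b ∨ b ∧ ¬b)   (absorption)
= e ∧ ¬b   (complement / identity)

e ∧ ¬b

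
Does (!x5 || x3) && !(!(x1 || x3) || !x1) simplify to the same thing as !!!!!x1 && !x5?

E1: (!x5 || x3) && !(!(x1 || x3) || !x1)
    = (!x5 || x3) && (x1 || x3) && x1
    = (!x5 || x3) && x1
E2: !!!!!x1 && !x5
    = !!!x1 && !x5
    = !x1 && !x5
These differ: at x1=1, x3=1, x5=0, E1 = 1 but E2 = 0.

No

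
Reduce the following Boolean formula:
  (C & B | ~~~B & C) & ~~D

C & D

(C & B | ~~~B & C) & ~~D
= (C & B | ~B & C) & ~~D   [double negation]
= (C & B | ~B & C) & D   [double negation]
= C & D   [distribution]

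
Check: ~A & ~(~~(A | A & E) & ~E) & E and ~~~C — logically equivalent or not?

No

E1: ~A & ~(~~(A | A & E) & ~E) & E
    = ~A & (~(A | A & E) | E) & E   (De Morgan)
    = ~A & (~A | E) & E   (absorption)
    = ~A & E   (absorption)
E2: ~~~C
    = ~C   (double negation)
These differ: at A=1, C=0, E=1, E1 = 0 but E2 = 1.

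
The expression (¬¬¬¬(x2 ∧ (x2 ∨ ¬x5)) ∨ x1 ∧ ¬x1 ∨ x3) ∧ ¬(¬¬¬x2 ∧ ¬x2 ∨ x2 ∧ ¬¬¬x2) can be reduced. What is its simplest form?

x2

(¬¬¬¬(x2 ∧ (x2 ∨ ¬x5)) ∨ x1 ∧ ¬x1 ∨ x3) ∧ ¬(¬¬¬x2 ∧ ¬x2 ∨ x2 ∧ ¬¬¬x2)
= (¬¬¬¬(x2 ∧ (x2 ∨ ¬x5)) ∨ x3) ∧ ¬(¬¬¬x2 ∧ ¬x2 ∨ x2 ∧ ¬¬¬x2)   (complement / identity)
= (¬¬¬¬x2 ∨ x3) ∧ ¬(¬¬¬x2 ∧ ¬x2 ∨ x2 ∧ ¬¬¬x2)   (absorption)
= (¬¬¬¬x2 ∨ x3) ∧ ¬¬¬¬x2   (distribution)
= ¬¬¬¬x2   (absorption)
= ¬¬x2   (double negation)
= x2   (double negation)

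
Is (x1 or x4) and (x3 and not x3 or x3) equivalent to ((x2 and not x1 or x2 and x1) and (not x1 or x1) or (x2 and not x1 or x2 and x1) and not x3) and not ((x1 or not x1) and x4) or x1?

No

E1: (x1 or x4) and (x3 and not x3 or x3)
    = (x1 or x4) and x3
E2: ((x2 and not x1 or x2 and x1) and (not x1 or x1) or (x2 and not x1 or x2 and x1) and not x3) and not ((x1 or not x1) and x4) or x1
    = ((x2 and not x1 or x2 and x1) and (not x1 or x1) or (x2 and not x1 or x2 and x1) and not x3) and not x4 or x1
    = (x2 and not x1 or x2 and x1 or (x2 and not x1 or x2 and x1) and not x3) and not x4 or x1
    = (x2 and not x1 or x2 and x1) and not x4 or x1
    = x2 and not x4 or x1
These differ: at x1=1, x2=0, x3=0, x4=1, E1 = 0 but E2 = 1.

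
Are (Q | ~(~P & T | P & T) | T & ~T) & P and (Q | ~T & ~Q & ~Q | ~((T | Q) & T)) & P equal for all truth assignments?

E1: (Q | ~(~P & T | P & T) | T & ~T) & P
    = (Q | ~T | T & ~T) & P   [distribution]
    = (Q | ~T) & P   [complement / identity]
E2: (Q | ~T & ~Q & ~Q | ~((T | Q) & T)) & P
    = (Q | ~T & ~Q | ~((T | Q) & T)) & P   [idempotence]
    = (Q | ~T & ~Q | ~T) & P   [absorption]
    = (Q | ~T) & P   [absorption]
Both reduce to (Q | ~T) & P, so they are equivalent.

Yes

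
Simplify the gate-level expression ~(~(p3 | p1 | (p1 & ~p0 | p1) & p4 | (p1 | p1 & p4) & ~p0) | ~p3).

p3

~(~(p3 | p1 | (p1 & ~p0 | p1) & p4 | (p1 | p1 & p4) & ~p0) | ~p3)
= (p3 | p1 | (p1 & ~p0 | p1) & p4 | (p1 | p1 & p4) & ~p0) & p3
= (p3 | p1 | p1 & p4 | (p1 | p1 & p4) & ~p0) & p3
= (p3 | p1 | p1 & p4) & p3
= (p3 | p1) & p3
= p3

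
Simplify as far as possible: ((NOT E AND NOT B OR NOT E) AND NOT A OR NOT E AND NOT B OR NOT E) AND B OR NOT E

NOT E

((NOT E AND NOT B OR NOT E) AND NOT A OR NOT E AND NOT B OR NOT E) AND B OR NOT E
= (NOT E AND NOT B OR NOT E) AND B OR NOT E
= NOT E AND B OR NOT E
= NOT E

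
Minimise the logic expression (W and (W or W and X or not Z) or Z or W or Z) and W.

W

(W and (W or W and X or not Z) or Z or W or Z) and W
= (W and (W or not Z) or Z or W or Z) and W
= (W or Z or W or Z) and W
= (W or Z) and W
= W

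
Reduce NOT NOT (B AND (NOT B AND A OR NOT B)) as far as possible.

FALSE

NOT NOT (B AND (NOT B AND A OR NOT B))
= NOT NOT (B AND NOT B)   — absorption
= B AND NOT B   — double negation
= FALSE   — complement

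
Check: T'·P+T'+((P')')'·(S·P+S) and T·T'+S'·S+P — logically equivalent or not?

E1: T'·P+T'+((P')')'·(S·P+S)
    = T'+((P')')'·(S·P+S)   (absorption)
    = T'+((P')')'·S   (absorption)
    = T'+P'·S   (double negation)
E2: T·T'+S'·S+P
    = T·T'+P   (complement / identity)
    = P   (complement / identity)
These differ: at P=1, S=0, T=1, E1 = 0 but E2 = 1.

No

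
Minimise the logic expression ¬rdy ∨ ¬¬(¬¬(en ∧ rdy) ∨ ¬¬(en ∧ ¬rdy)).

¬rdy ∨ en

¬rdy ∨ ¬¬(¬¬(en ∧ rdy) ∨ ¬¬(en ∧ ¬rdy))
= ¬rdy ∨ ¬(¬(en ∧ rdy) ∧ ¬(en ∧ ¬rdy))
= ¬rdy ∨ en ∧ rdy ∨ en ∧ ¬rdy
= ¬rdy ∨ en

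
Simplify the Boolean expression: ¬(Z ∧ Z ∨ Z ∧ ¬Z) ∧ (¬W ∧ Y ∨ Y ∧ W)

¬Z ∧ Y

¬(Z ∧ Z ∨ Z ∧ ¬Z) ∧ (¬W ∧ Y ∨ Y ∧ W)
= ¬Z ∧ (¬W ∧ Y ∨ Y ∧ W)   [distribution]
= ¬Z ∧ Y   [distribution]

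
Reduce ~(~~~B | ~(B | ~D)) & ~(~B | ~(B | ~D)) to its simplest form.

~(~~~B | ~(B | ~D)) & ~(~B | ~(B | ~D))
= ~(~B | ~(B | ~D)) & ~(~B | ~(B | ~D))
= ~(~B | ~(B | ~D))
= B & (B | ~D)
= B

B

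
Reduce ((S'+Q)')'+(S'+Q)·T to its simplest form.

S'+Q

((S'+Q)')'+(S'+Q)·T
= S'+Q+(S'+Q)·T
= S'+Q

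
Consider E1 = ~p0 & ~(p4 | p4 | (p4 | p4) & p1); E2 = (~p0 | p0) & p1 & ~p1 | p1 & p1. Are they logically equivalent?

No

E1: ~p0 & ~(p4 | p4 | (p4 | p4) & p1)
    = ~p0 & ~(p4 | p4)   [absorption]
    = ~p0 & ~p4   [idempotence]
E2: (~p0 | p0) & p1 & ~p1 | p1 & p1
    = p1 & ~p1 | p1 & p1   [complement / identity]
    = p1   [distribution]
These differ: at p0=0, p1=1, p4=1, E1 = 0 but E2 = 1.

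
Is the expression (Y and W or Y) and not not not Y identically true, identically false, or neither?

(Y and W or Y) and not not not Y
= Y and not not not Y   (absorption)
= Y and not Y   (double negation)
= False   (complement)

identically false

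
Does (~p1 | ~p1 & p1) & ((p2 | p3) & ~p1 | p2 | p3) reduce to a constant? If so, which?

(~p1 | ~p1 & p1) & ((p2 | p3) & ~p1 | p2 | p3)
= ~p1 & ((p2 | p3) & ~p1 | p2 | p3)   (complement / identity)
= ~p1 & (p2 | p3)   (absorption)
This depends on p1, p2, p3, so it is not a constant.

no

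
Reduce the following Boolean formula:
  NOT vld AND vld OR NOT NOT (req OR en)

NOT vld AND vld OR NOT NOT (req OR en)
= NOT NOT (req OR en)   [complement / identity]
= req OR en   [double negation]

req OR en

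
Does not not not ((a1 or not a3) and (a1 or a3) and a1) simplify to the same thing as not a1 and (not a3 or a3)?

Yes

E1: not not not ((a1 or not a3) and (a1 or a3) and a1)
    = not not not ((a1 or not a3) and a1)   [absorption]
    = not not not a1   [absorption]
    = not a1   [double negation]
E2: not a1 and (not a3 or a3)
    = not a1   [complement / identity]
Both reduce to not a1, so they are equivalent.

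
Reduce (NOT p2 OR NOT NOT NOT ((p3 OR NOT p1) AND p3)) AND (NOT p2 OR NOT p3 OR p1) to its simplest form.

NOT p2 OR NOT p3

(NOT p2 OR NOT NOT NOT ((p3 OR NOT p1) AND p3)) AND (NOT p2 OR NOT p3 OR p1)
= (NOT p2 OR NOT NOT NOT p3) AND (NOT p2 OR NOT p3 OR p1)
= (NOT p2 OR NOT p3) AND (NOT p2 OR NOT p3 OR p1)
= NOT p2 OR NOT p3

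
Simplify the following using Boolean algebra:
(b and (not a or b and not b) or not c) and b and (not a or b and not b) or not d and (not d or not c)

(b and (not a or b and not b) or not c) and b and (not a or b and not b) or not d and (not d or not c)
= (b and (not a or b and not b) or not c) and b and (not a or b and not b) or not d   (absorption)
= b and (not a or b and not b) or not d   (absorption)
= b and not a or not d   (complement / identity)

b and not a or not d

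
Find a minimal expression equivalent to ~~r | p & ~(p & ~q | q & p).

r

~~r | p & ~(p & ~q | q & p)
= ~~r | p & ~p   [distribution]
= ~~r   [complement / identity]
= r   [double negation]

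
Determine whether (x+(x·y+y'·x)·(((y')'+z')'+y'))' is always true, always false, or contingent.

(x+(x·y+y'·x)·(((y')'+z')'+y'))'
= (x+x·(((y')'+z')'+y'))'
= (x+x·(y'·z+y'))'
= (x+x·y')'
= x'
This depends on x, so it is not a constant.

contingent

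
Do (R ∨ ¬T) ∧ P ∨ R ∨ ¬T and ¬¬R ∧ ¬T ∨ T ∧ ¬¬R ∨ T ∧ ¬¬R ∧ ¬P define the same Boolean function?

No

E1: (R ∨ ¬T) ∧ P ∨ R ∨ ¬T
    = R ∨ ¬T   [absorption]
E2: ¬¬R ∧ ¬T ∨ T ∧ ¬¬R ∨ T ∧ ¬¬R ∧ ¬P
    = ¬¬R ∧ ¬T ∨ T ∧ ¬¬R   [absorption]
    = ¬¬R   [distribution]
    = R   [double negation]
These differ: at P=0, R=0, T=0, E1 = 1 but E2 = 0.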